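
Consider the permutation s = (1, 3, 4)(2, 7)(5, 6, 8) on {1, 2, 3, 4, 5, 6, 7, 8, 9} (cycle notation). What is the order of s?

The cycle type of s is (3, 3, 2, 1).
The order of s is the least common multiple of its cycle lengths: lcm(3, 3, 2) = 6.

6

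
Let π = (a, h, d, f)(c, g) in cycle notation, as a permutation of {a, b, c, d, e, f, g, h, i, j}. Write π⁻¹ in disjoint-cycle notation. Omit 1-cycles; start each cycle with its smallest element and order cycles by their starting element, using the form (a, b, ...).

If π sends a → b within a cycle, π⁻¹ sends b → a; equivalently, reverse each cycle.
After reversing and putting each cycle's least element first, π⁻¹ = (a, f, d, h)(c, g).

(a, f, d, h)(c, g)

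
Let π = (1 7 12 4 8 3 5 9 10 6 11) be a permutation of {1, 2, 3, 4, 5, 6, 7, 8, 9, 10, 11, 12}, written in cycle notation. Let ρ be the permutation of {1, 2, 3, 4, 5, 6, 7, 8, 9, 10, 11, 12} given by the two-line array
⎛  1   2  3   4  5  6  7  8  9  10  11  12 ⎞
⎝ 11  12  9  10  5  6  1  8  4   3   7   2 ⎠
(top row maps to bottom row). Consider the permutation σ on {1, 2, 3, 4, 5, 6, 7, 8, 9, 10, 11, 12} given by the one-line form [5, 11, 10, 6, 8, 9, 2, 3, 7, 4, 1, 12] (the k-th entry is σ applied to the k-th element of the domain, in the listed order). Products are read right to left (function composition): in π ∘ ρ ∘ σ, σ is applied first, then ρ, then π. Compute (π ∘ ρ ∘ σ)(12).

2

Apply the permutations in order: σ(12) = 12, then ρ(12) = 2, then π(2) = 2. So (π ∘ ρ ∘ σ)(12) = 2.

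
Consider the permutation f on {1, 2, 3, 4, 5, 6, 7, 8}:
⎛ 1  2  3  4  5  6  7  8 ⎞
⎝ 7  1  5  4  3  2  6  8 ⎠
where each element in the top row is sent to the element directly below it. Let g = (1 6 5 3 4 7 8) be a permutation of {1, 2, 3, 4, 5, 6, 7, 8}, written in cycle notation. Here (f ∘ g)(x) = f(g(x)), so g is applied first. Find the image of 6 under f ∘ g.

g(6) = 5, then f(5) = 3; composing gives (f ∘ g)(6) = 3.

3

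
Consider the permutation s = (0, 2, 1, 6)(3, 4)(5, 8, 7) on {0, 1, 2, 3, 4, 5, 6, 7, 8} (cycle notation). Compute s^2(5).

7

5 lies in the 3-cycle (5, 8, 7).
Advancing 2 steps from 5: 5 → 8 → 7.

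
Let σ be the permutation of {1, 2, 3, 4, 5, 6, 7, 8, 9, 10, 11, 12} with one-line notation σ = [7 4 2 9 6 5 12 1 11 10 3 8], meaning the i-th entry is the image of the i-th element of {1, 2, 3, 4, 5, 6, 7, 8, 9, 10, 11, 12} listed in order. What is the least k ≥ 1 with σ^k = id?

20

Decomposing into disjoint cycles gives cycle lengths 5, 4, 2, 1.
The order is lcm(5, 4, 2) = 20.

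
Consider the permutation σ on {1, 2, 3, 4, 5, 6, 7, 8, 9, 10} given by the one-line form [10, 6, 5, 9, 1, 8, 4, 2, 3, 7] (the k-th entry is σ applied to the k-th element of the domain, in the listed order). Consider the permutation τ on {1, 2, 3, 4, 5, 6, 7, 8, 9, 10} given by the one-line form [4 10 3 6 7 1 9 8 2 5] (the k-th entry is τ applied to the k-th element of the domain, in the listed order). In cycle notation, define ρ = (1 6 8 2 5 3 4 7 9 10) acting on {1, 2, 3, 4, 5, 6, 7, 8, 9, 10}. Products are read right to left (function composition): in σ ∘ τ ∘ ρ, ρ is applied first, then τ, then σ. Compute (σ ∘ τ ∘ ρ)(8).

7

Chase 8: ρ(8) = 2; τ(2) = 10; σ(10) = 7. Hence (σ ∘ τ ∘ ρ)(8) = 7.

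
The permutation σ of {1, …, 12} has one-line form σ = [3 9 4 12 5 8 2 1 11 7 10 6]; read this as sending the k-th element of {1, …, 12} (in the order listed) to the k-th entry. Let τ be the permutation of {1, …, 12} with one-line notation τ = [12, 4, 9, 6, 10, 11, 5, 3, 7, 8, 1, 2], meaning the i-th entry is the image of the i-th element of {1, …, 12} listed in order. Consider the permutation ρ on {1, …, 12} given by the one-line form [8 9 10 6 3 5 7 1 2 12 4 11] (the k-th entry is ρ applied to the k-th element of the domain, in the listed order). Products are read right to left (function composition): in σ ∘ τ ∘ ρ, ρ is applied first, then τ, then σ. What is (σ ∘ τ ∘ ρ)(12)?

Chase 12: ρ(12) = 11; τ(11) = 1; σ(1) = 3. Hence (σ ∘ τ ∘ ρ)(12) = 3.

3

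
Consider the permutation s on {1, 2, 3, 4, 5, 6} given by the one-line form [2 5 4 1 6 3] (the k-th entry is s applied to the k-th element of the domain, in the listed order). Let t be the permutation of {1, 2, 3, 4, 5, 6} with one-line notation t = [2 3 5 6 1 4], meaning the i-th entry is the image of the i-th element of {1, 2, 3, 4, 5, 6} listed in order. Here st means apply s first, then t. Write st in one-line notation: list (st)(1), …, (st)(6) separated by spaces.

(st)(x) = t(s(x)). Computing each image: t(s(1)) = t(2) = 3, t(s(2)) = t(5) = 1, t(s(3)) = t(4) = 6, t(s(4)) = t(1) = 2, t(s(5)) = t(6) = 4, t(s(6)) = t(3) = 5.
Hence st = [3 1 6 2 4 5].

3 1 6 2 4 5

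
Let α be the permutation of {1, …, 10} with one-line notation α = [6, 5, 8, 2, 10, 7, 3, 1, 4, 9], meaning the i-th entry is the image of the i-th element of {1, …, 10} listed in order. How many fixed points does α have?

No element satisfies α(x) = x, so there are 0 fixed points.

0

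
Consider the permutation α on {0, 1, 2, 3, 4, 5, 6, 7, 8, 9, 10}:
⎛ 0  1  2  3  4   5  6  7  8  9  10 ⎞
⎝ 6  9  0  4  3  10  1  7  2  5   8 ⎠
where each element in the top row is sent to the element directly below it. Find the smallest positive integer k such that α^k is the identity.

Decomposing into disjoint cycles gives cycle lengths 8, 2, 1.
The order is lcm(8, 2) = 8.

8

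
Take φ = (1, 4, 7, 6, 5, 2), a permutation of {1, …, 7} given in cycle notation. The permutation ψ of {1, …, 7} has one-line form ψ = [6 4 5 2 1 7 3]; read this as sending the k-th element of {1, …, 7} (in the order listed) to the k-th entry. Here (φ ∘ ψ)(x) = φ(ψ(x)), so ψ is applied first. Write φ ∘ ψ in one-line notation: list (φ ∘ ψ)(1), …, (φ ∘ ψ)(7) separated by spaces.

5 7 2 1 4 6 3

For each element, apply ψ then φ: 1 → 6 → 5; 2 → 4 → 7; 3 → 5 → 2; 4 → 2 → 1; 5 → 1 → 4; 6 → 7 → 6; 7 → 3 → 3.
So φ ∘ ψ in one-line form is 5 7 2 1 4 6 3.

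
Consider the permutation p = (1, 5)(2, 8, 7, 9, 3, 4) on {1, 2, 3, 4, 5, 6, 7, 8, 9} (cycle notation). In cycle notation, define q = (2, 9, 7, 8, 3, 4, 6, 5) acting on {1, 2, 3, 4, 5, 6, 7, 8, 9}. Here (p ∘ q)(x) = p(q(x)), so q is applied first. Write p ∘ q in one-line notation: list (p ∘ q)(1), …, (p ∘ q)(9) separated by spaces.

5 3 2 6 8 1 7 4 9

(p ∘ q)(x) = p(q(x)). Computing each image: p(q(1)) = p(1) = 5, p(q(2)) = p(9) = 3, p(q(3)) = p(4) = 2, p(q(4)) = p(6) = 6, p(q(5)) = p(2) = 8, p(q(6)) = p(5) = 1, p(q(7)) = p(8) = 7, p(q(8)) = p(3) = 4, p(q(9)) = p(7) = 9.
Hence p ∘ q = [5 3 2 6 8 1 7 4 9].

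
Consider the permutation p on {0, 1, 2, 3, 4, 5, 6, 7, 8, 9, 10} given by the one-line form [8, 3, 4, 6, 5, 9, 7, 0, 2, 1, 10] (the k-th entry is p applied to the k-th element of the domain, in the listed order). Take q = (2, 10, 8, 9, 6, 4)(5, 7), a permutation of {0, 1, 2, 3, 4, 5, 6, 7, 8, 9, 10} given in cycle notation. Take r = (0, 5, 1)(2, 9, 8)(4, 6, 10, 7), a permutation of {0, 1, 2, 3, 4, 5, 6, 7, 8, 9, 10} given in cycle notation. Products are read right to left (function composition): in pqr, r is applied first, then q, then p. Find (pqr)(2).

7

(pqr)(2) = p(q(r(2))). r(2) = 9, then q(9) = 6, then p(6) = 7, so the result is 7.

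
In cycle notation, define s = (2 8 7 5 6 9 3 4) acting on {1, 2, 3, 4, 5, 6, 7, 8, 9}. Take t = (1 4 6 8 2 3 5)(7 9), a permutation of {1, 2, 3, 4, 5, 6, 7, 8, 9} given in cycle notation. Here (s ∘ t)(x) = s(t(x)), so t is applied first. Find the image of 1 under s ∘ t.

2

First apply t: t(1) = 4, then s(4) = 2. Thus (s ∘ t)(1) = 2.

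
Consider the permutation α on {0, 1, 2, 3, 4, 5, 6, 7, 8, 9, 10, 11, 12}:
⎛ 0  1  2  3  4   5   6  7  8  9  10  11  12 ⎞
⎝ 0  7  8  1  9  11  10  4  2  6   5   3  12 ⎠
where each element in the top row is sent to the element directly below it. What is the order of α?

Decomposing into disjoint cycles gives cycle lengths 9, 2, 1, 1.
Since disjoint cycles commute, ord(α) = lcm(9, 2) = 18.

18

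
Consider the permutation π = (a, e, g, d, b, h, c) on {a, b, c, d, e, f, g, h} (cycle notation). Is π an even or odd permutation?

even

The cycle lengths are 7, 1.
A cycle of length ℓ contributes ℓ−1 transpositions, so π is a product of 6 transpositions — even.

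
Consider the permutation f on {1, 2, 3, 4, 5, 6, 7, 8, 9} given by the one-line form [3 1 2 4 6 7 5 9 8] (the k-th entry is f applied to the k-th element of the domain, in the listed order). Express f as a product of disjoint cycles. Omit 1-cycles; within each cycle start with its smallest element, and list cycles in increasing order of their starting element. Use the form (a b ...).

From 1: 1 → 3 → 2 → 1, closing the cycle (1 3 2).
Continuing from each remaining unvisited element yields (1 3 2)(5 6 7)(8 9).

(1 3 2)(5 6 7)(8 9)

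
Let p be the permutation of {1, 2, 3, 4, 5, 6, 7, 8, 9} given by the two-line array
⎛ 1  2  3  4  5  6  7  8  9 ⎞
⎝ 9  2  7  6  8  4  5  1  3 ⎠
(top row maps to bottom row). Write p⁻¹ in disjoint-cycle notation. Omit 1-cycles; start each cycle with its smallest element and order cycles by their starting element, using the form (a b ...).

(1 8 5 7 3 9)(4 6)

First write p in disjoint cycles: (1 9 3 7 5 8)(4 6).
The inverse reverses every cycle; in canonical form, p⁻¹ = (1 8 5 7 3 9)(4 6).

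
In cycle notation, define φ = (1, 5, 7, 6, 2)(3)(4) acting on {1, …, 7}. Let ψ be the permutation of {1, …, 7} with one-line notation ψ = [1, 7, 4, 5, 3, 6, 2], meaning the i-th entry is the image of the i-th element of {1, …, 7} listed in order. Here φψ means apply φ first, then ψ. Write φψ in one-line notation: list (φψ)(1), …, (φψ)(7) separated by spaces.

(φψ)(x) = ψ(φ(x)). Computing each image: ψ(φ(1)) = ψ(5) = 3, ψ(φ(2)) = ψ(1) = 1, ψ(φ(3)) = ψ(3) = 4, ψ(φ(4)) = ψ(4) = 5, ψ(φ(5)) = ψ(7) = 2, ψ(φ(6)) = ψ(2) = 7, ψ(φ(7)) = ψ(6) = 6.
Hence φψ = [3 1 4 5 2 7 6].

3 1 4 5 2 7 6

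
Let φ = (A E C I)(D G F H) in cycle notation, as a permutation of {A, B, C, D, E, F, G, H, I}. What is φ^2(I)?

E

I lies in the 4-cycle (A E C I).
Advancing 2 steps from I: I → A → E.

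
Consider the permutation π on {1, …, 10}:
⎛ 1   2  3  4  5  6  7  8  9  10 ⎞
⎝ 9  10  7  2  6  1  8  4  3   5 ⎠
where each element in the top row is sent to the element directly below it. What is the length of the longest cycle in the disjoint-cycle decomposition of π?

10

Decomposing into disjoint cycles gives (1, 9, 3, 7, 8, 4, 2, 10, 5, 6); the longest has length 10.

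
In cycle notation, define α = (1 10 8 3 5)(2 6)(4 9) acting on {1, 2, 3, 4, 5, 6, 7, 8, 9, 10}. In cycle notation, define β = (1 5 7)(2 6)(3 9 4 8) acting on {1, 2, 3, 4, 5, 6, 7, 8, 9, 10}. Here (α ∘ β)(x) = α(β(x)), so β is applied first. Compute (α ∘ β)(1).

β(1) = 5, then α(5) = 1; composing gives (α ∘ β)(1) = 1.

1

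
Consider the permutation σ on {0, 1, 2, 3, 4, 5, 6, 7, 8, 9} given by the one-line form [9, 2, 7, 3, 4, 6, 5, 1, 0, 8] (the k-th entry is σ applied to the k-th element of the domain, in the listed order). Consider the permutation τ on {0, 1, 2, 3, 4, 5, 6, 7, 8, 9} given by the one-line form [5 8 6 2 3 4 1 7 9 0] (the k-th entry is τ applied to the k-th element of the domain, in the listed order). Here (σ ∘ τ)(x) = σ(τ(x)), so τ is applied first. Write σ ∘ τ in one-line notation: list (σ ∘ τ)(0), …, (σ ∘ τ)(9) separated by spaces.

6 0 5 7 3 4 2 1 8 9

For each element, apply τ then σ: 0 → 5 → 6; 1 → 8 → 0; 2 → 6 → 5; 3 → 2 → 7; 4 → 3 → 3; 5 → 4 → 4; 6 → 1 → 2; 7 → 7 → 1; 8 → 9 → 8; 9 → 0 → 9.
So σ ∘ τ in one-line form is 6 0 5 7 3 4 2 1 8 9.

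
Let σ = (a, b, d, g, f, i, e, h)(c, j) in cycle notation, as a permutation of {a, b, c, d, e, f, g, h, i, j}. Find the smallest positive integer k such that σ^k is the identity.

8

The disjoint cycles have lengths 8, 2.
The order is lcm(8, 2) = 8.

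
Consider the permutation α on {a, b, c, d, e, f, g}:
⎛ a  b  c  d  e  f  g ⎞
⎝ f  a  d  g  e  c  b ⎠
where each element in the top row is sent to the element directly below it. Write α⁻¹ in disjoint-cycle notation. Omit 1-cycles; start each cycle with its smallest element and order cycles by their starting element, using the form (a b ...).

The cycle decomposition of α is (a f c d g b).
The inverse reverses every cycle; in canonical form, α⁻¹ = (a b g d c f).

(a b g d c f)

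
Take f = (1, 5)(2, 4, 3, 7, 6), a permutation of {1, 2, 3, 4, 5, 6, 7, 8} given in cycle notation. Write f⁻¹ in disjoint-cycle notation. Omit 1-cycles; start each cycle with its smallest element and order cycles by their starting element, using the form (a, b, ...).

(1, 5)(2, 6, 7, 3, 4)

The inverse reverses each cycle.
Reversing each cycle of f and rotating so the smallest element leads gives (1, 5)(2, 6, 7, 3, 4).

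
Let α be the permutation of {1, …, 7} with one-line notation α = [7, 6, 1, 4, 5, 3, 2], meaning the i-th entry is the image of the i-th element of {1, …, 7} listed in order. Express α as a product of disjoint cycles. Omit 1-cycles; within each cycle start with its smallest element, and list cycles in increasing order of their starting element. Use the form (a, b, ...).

(1, 7, 2, 6, 3)

From 1: 1 → 7 → 2 → 6 → 3 → 1, closing the cycle (1, 7, 2, 6, 3).
Continuing from each remaining unvisited element yields (1, 7, 2, 6, 3).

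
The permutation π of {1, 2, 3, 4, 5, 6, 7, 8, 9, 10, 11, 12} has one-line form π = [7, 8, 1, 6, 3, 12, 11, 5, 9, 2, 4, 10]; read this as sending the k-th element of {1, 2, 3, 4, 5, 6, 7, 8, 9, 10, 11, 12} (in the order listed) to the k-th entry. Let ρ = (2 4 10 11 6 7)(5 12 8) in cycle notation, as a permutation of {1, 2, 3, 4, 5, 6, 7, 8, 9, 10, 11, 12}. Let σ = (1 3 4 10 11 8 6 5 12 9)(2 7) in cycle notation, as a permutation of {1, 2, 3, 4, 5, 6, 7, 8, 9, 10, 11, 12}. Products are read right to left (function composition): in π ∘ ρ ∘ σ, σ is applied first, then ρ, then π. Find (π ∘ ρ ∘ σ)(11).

(π ∘ ρ ∘ σ)(11) = π(ρ(σ(11))). σ(11) = 8, then ρ(8) = 5, then π(5) = 3, so the result is 3.

3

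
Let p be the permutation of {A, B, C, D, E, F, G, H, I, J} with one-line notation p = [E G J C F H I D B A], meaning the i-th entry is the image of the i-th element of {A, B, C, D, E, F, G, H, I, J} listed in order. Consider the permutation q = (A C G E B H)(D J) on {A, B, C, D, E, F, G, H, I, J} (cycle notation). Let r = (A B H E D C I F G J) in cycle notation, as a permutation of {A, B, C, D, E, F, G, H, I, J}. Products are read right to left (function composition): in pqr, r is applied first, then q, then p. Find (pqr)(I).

Apply the permutations in order: r(I) = F, then q(F) = F, then p(F) = H. So (pqr)(I) = H.

H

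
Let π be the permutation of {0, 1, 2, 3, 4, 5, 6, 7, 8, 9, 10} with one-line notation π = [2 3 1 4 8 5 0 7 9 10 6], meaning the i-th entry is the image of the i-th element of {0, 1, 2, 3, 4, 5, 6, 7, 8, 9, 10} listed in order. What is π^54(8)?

8

Tracing 8 → 9 → … returns to 8 after 9 steps, so 8 lies in a 9-cycle (0, 2, 1, 3, 4, 8, 9, 10, 6).
On a 9-cycle, π^9 is the identity, so π^54 = π^0 there (54 ≡ 0 mod 9).
So π^54(8) = 8.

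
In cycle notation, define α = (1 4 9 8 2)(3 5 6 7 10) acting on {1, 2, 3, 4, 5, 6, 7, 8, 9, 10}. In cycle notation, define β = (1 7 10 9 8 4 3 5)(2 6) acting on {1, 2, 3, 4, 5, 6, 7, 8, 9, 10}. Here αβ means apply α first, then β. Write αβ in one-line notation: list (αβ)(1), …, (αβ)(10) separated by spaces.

3 7 1 8 2 10 9 6 4 5

(αβ)(x) = β(α(x)). Computing each image: β(α(1)) = β(4) = 3, β(α(2)) = β(1) = 7, β(α(3)) = β(5) = 1, β(α(4)) = β(9) = 8, β(α(5)) = β(6) = 2, β(α(6)) = β(7) = 10, β(α(7)) = β(10) = 9, β(α(8)) = β(2) = 6, β(α(9)) = β(8) = 4, β(α(10)) = β(3) = 5.
Hence αβ = [3 7 1 8 2 10 9 6 4 5].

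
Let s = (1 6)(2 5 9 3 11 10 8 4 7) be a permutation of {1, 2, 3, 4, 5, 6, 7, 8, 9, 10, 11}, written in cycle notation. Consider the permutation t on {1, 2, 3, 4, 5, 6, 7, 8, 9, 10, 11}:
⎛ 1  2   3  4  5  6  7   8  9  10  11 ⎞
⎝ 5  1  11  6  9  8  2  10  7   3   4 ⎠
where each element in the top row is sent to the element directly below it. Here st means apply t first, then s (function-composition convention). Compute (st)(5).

3

First apply t: t(5) = 9, then s(9) = 3. Thus (st)(5) = 3.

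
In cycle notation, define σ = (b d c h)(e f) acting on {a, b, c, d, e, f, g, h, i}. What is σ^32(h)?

h lies in the 4-cycle (b d c h).
On a 4-cycle, σ^4 is the identity, so σ^32 = σ^0 there (32 ≡ 0 mod 4).
So σ^32(h) = h.

h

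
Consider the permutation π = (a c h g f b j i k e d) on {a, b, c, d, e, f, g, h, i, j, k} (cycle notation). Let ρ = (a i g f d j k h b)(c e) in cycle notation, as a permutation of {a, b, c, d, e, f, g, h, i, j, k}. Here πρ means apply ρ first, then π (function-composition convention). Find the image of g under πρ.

b

First apply ρ: ρ(g) = f, then π(f) = b. Thus (πρ)(g) = b.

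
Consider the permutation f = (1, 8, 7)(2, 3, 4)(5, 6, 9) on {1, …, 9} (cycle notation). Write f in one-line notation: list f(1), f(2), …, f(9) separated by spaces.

Image by image: 1↦8, 2↦3, 3↦4, 4↦2, 5↦6, 6↦9, 7↦1, 8↦7, 9↦5.
Listing these in domain order gives 8 3 4 2 6 9 1 7 5.

8 3 4 2 6 9 1 7 5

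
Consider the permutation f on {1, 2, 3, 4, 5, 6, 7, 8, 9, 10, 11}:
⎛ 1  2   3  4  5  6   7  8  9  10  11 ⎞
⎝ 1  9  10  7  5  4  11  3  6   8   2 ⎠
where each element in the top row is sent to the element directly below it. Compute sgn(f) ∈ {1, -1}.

-1

In disjoint-cycle form the cycle lengths are 6, 3, 1, 1.
A cycle of length ℓ contributes ℓ−1 transpositions, so f is a product of 5 + 2 = 7 transpositions — odd.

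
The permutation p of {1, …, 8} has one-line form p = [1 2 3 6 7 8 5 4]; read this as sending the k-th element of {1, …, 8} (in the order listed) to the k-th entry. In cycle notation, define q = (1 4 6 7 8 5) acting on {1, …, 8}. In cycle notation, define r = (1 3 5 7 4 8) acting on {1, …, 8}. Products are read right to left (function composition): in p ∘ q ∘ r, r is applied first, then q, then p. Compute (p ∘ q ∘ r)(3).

1

Chase 3: r(3) = 5; q(5) = 1; p(1) = 1. Hence (p ∘ q ∘ r)(3) = 1.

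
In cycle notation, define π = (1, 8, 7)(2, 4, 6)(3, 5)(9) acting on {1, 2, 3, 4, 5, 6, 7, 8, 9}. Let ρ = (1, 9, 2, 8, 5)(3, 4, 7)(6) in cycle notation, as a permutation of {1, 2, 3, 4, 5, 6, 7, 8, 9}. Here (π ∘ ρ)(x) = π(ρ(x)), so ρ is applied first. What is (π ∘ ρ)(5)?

ρ(5) = 1, then π(1) = 8; composing gives (π ∘ ρ)(5) = 8.

8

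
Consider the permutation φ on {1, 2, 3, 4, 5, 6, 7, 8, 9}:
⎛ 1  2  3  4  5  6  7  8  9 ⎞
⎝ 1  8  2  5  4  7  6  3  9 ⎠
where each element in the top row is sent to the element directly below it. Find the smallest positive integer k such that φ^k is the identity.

6

Writing φ as disjoint cycles, the cycle lengths are 3, 2, 2, 1, 1.
The order of φ is the least common multiple of its cycle lengths: lcm(3, 2, 2) = 6.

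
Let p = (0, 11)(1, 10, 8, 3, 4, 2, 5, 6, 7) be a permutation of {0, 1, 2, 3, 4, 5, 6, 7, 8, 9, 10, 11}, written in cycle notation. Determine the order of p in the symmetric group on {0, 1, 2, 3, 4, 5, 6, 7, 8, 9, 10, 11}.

18

The cycle type of p is (9, 2, 1).
Since disjoint cycles commute, ord(p) = lcm(9, 2) = 18.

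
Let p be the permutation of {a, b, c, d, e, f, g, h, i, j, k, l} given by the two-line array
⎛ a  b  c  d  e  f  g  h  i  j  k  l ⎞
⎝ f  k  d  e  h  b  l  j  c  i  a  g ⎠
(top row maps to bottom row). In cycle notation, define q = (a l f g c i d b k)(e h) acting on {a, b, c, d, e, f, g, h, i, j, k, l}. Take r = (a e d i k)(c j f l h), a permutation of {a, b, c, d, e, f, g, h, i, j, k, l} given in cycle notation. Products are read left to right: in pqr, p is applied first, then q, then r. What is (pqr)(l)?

j

Chase l: p(l) = g; q(g) = c; r(c) = j. Hence (pqr)(l) = j.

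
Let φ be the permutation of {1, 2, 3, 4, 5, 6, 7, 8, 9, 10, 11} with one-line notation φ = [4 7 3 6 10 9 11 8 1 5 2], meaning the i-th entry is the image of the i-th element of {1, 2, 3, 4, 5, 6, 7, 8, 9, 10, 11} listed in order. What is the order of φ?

Writing φ as disjoint cycles, the cycle lengths are 4, 3, 2, 1, 1.
The order of φ is the least common multiple of its cycle lengths: lcm(4, 3, 2) = 12.

12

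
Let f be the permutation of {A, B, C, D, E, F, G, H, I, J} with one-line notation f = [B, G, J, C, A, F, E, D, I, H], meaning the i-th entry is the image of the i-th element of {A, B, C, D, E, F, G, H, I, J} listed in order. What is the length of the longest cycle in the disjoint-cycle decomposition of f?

Decomposing into disjoint cycles gives (A B G E)(C J H D); the longest has length 4.

4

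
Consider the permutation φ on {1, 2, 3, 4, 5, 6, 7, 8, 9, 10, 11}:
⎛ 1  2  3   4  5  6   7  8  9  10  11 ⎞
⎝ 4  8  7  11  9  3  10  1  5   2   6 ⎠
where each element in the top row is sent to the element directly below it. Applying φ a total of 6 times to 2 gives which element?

3

Tracing 2 → 8 → … returns to 2 after 9 steps, so 2 lies in a 9-cycle (1 4 11 6 3 7 10 2 8).
Advancing 6 steps from 2: 2 → 8 → 1 → 4 → 11 → 6 → 3.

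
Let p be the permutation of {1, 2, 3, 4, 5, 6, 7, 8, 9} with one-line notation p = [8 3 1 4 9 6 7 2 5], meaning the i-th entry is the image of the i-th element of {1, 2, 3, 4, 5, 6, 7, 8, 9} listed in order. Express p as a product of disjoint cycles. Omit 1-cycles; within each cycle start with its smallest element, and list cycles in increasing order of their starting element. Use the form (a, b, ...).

Start at 1 and follow images: 1 → 8 → 2 → 3 → 1, giving the cycle (1, 8, 2, 3).
Continuing from each remaining unvisited element yields (1, 8, 2, 3)(5, 9).

(1, 8, 2, 3)(5, 9)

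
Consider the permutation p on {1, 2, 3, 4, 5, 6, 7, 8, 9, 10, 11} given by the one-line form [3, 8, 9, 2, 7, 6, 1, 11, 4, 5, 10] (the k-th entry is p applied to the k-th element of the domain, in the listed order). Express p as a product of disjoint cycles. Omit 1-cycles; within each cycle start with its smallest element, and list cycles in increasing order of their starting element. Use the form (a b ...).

(1 3 9 4 2 8 11 10 5 7)

Start at 1 and follow images: 1 → 3 → 9 → 4 → 2 → 8 → 11 → 10 → 5 → 7 → 1, giving the cycle (1 3 9 4 2 8 11 10 5 7).
Continuing from each remaining unvisited element yields (1 3 9 4 2 8 11 10 5 7).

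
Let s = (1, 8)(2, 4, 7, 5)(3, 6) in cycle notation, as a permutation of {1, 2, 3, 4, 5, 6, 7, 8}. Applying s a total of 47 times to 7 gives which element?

4

7 lies in the 4-cycle (2, 4, 7, 5).
Powers repeat with period 4 on this cycle, and 47 mod 4 = 3, so s^47(7) = s^3(7).
Stepping 3 places around the cycle: 7 → 5 → 2 → 4.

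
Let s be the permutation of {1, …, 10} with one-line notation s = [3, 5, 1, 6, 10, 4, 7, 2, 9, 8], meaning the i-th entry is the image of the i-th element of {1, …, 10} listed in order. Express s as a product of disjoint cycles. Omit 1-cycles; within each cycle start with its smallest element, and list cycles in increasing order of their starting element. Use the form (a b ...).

Start at 1 and follow images: 1 → 3 → 1, giving the cycle (1 3).
Repeating from the next unused element and collecting all non-trivial cycles gives (1 3)(2 5 10 8)(4 6).

(1 3)(2 5 10 8)(4 6)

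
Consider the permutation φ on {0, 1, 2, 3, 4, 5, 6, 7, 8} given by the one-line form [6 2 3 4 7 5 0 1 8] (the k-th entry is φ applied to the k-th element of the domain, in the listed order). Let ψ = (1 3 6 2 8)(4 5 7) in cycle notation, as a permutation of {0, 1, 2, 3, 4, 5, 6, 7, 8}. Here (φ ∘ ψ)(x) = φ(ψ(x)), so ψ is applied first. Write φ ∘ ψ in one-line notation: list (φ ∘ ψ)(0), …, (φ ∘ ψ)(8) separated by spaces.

(φ ∘ ψ)(x) = φ(ψ(x)). Computing each image: φ(ψ(0)) = φ(0) = 6, φ(ψ(1)) = φ(3) = 4, φ(ψ(2)) = φ(8) = 8, φ(ψ(3)) = φ(6) = 0, φ(ψ(4)) = φ(5) = 5, φ(ψ(5)) = φ(7) = 1, φ(ψ(6)) = φ(2) = 3, φ(ψ(7)) = φ(4) = 7, φ(ψ(8)) = φ(1) = 2.
Hence φ ∘ ψ = [6 4 8 0 5 1 3 7 2].

6 4 8 0 5 1 3 7 2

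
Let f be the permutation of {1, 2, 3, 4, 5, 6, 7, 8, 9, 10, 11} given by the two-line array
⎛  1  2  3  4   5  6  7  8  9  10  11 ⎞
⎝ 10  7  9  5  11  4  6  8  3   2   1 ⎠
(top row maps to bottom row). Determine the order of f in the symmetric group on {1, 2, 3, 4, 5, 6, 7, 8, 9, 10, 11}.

Decomposing into disjoint cycles gives cycle lengths 8, 2, 1.
Since disjoint cycles commute, ord(f) = lcm(8, 2) = 8.

8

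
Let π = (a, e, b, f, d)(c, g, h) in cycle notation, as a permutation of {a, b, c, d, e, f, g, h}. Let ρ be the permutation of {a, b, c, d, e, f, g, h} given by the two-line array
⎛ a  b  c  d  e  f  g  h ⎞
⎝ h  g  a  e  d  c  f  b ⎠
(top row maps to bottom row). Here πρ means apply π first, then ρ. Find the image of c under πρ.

f

First apply π: π(c) = g, then ρ(g) = f. Thus (πρ)(c) = f.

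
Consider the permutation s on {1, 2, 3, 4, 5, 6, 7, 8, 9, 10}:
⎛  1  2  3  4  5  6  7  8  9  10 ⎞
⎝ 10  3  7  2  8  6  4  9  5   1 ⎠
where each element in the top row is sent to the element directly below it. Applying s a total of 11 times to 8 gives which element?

5

Tracing 8 → 9 → … returns to 8 after 3 steps, so 8 lies in a 3-cycle (5 8 9).
Powers repeat with period 3 on this cycle, and 11 mod 3 = 2, so s^11(8) = s^2(8).
Advancing 2 steps from 8: 8 → 9 → 5.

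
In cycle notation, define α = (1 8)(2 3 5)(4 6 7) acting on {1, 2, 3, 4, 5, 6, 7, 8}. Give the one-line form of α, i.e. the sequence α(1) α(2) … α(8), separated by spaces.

Each element maps to the next entry in its cycle (wrapping to the front): 1↦8, 2↦3, 3↦5, 4↦6, 5↦2, 6↦7, 7↦4, 8↦1.
Listing these in domain order gives 8 3 5 6 2 7 4 1.

8 3 5 6 2 7 4 1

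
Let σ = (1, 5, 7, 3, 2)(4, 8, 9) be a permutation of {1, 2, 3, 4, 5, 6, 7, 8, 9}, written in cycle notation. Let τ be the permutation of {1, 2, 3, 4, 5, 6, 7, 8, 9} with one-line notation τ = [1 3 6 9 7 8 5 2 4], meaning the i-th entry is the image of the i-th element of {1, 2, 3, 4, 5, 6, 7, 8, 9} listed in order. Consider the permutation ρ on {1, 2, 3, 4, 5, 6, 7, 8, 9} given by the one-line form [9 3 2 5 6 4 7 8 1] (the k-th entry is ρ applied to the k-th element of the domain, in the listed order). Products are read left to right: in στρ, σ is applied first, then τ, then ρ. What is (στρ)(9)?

1

Chase 9: σ(9) = 4; τ(4) = 9; ρ(9) = 1. Hence (στρ)(9) = 1.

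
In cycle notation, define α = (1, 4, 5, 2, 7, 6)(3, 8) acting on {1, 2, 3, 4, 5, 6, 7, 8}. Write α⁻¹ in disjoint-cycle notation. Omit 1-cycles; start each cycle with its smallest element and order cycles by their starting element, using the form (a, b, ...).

(1, 6, 7, 2, 5, 4)(3, 8)

If α sends a → b within a cycle, α⁻¹ sends b → a; equivalently, reverse each cycle.
After reversing and putting each cycle's least element first, α⁻¹ = (1, 6, 7, 2, 5, 4)(3, 8).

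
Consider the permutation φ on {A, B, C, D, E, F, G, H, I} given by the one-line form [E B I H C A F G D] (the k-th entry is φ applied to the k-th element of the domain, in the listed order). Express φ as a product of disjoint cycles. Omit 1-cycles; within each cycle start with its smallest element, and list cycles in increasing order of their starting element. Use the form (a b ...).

Start at A and follow images: A → E → C → I → D → H → G → F → A, giving the cycle (A E C I D H G F).
Continuing from each remaining unvisited element yields (A E C I D H G F).

(A E C I D H G F)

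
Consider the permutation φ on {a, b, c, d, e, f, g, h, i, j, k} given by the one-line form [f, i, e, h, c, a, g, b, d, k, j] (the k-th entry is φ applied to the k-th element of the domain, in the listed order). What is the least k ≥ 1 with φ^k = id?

Writing φ as disjoint cycles, the cycle lengths are 4, 2, 2, 2, 1.
Since disjoint cycles commute, ord(φ) = lcm(4, 2, 2, 2) = 4.

4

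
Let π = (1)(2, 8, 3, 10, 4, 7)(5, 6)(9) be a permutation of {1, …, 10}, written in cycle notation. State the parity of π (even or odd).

The cycle lengths are 6, 2, 1, 1.
A cycle of length ℓ contributes ℓ−1 transpositions, so π is a product of 5 + 1 = 6 transpositions — even.

even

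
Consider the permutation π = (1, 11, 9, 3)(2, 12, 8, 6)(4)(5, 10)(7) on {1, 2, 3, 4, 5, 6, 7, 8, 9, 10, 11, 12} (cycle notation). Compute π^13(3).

1

3 lies in the 4-cycle (1, 11, 9, 3).
On a 4-cycle, π^4 is the identity, so π^13 = π^1 there (13 ≡ 1 mod 4).
Stepping 1 place around the cycle: 3 → 1.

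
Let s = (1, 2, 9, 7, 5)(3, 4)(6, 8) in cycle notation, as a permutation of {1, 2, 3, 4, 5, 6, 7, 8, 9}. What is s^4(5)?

7

5 lies in the 5-cycle (1, 2, 9, 7, 5).
Advancing 4 steps from 5: 5 → 1 → 2 → 9 → 7.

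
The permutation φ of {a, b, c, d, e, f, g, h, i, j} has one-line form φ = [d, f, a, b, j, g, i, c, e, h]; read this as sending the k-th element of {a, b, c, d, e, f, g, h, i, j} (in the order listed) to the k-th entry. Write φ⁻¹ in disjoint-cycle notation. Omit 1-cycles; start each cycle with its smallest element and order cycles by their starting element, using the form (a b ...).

(a c h j e i g f b d)

First write φ in disjoint cycles: (a d b f g i e j h c).
The inverse reverses every cycle; in canonical form, φ⁻¹ = (a c h j e i g f b d).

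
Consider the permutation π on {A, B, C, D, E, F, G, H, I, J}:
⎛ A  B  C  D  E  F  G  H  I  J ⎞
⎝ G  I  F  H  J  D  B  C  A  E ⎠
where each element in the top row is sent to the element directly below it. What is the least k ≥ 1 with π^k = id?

4

Decomposing into disjoint cycles gives cycle lengths 4, 4, 2.
Since disjoint cycles commute, ord(π) = lcm(4, 4, 2) = 4.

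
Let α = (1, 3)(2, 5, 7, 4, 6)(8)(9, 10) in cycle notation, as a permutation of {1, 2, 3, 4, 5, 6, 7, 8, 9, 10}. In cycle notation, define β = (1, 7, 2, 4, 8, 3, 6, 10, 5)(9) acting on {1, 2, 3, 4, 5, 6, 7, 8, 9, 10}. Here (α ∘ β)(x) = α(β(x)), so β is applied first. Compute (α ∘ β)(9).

First apply β: β(9) = 9, then α(9) = 10. Thus (α ∘ β)(9) = 10.

10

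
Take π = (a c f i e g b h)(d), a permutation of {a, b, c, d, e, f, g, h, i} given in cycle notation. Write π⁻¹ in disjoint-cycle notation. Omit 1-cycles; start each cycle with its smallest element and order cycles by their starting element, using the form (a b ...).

(a h b g e i f c)

The inverse reverses each cycle.
Reversing each cycle of π and rotating so the smallest element leads gives (a h b g e i f c).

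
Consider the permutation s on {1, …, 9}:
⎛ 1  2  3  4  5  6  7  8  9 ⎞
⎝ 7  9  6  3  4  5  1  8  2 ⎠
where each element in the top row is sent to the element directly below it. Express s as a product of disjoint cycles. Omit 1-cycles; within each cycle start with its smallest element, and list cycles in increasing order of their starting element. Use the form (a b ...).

(1 7)(2 9)(3 6 5 4)

Iterating s from 1 gives 1 → 7 → 1; that is the 2-cycle (1 7).
Continuing from each remaining unvisited element yields (1 7)(2 9)(3 6 5 4).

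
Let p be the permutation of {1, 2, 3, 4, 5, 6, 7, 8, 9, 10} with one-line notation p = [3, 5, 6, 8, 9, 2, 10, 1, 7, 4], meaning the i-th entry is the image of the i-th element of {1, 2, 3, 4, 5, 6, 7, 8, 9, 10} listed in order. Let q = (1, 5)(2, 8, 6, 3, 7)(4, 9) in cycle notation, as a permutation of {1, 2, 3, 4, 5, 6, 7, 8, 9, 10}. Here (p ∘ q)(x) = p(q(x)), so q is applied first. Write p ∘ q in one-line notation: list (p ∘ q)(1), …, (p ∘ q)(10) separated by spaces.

(p ∘ q)(x) = p(q(x)). Computing each image: p(q(1)) = p(5) = 9, p(q(2)) = p(8) = 1, p(q(3)) = p(7) = 10, p(q(4)) = p(9) = 7, p(q(5)) = p(1) = 3, p(q(6)) = p(3) = 6, p(q(7)) = p(2) = 5, p(q(8)) = p(6) = 2, p(q(9)) = p(4) = 8, p(q(10)) = p(10) = 4.
Hence p ∘ q = [9 1 10 7 3 6 5 2 8 4].

9 1 10 7 3 6 5 2 8 4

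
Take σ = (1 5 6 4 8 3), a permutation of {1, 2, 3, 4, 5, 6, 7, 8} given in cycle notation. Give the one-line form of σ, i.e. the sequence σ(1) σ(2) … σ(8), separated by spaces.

Each element maps to the next entry in its cycle (wrapping to the front): 1↦5, 2↦2, 3↦1, 4↦8, 5↦6, 6↦4, 7↦7, 8↦3.
So the one-line form is 5 2 1 8 6 4 7 3.

5 2 1 8 6 4 7 3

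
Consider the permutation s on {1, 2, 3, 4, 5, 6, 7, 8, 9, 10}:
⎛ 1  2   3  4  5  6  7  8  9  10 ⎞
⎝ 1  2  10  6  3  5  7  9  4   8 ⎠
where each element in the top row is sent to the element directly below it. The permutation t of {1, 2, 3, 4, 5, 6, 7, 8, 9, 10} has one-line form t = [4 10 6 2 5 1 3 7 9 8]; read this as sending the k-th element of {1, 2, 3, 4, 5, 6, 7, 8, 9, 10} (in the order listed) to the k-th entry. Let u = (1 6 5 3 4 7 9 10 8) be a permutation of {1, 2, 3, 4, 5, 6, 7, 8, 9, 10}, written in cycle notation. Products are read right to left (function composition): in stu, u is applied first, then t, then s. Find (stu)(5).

5

(stu)(5) = s(t(u(5))). u(5) = 3, then t(3) = 6, then s(6) = 5, so the result is 5.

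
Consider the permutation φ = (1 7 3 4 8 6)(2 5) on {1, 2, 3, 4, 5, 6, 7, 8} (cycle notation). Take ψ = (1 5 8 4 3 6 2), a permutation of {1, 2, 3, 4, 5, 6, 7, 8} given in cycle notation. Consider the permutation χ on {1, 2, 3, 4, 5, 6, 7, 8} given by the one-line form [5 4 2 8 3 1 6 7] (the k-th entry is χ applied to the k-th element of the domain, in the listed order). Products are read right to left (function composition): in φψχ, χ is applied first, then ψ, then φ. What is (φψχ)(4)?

(φψχ)(4) = φ(ψ(χ(4))). χ(4) = 8, then ψ(8) = 4, then φ(4) = 8, so the result is 8.

8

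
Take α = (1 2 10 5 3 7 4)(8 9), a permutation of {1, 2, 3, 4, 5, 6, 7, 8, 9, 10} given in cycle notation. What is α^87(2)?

2 lies in the 7-cycle (1 2 10 5 3 7 4).
On a 7-cycle, α^7 is the identity, so α^87 = α^3 there (87 ≡ 3 mod 7).
Advancing 3 steps from 2: 2 → 10 → 5 → 3.

3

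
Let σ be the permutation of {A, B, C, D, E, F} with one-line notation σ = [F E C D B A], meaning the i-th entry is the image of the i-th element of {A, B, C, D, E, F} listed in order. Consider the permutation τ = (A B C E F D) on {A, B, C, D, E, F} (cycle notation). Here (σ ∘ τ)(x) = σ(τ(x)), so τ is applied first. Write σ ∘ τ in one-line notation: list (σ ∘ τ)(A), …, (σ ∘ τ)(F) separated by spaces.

E C B F A D

Chase each element through τ then σ: A → B → E; B → C → C; C → E → B; D → A → F; E → F → A; F → D → D.
Collecting the images, σ ∘ τ = [E C B F A D].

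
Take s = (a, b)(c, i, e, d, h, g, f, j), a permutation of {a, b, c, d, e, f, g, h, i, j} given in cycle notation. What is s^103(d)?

d lies in the 8-cycle (c, i, e, d, h, g, f, j).
On an 8-cycle, s^8 is the identity, so s^103 = s^7 there (103 ≡ 7 mod 8).
Advancing 7 steps from d: d → h → g → f → j → c → i → e.

e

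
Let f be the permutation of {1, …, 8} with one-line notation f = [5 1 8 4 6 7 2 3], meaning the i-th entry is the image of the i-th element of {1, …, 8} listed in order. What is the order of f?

10

Decomposing into disjoint cycles gives cycle lengths 5, 2, 1.
The order is lcm(5, 2) = 10.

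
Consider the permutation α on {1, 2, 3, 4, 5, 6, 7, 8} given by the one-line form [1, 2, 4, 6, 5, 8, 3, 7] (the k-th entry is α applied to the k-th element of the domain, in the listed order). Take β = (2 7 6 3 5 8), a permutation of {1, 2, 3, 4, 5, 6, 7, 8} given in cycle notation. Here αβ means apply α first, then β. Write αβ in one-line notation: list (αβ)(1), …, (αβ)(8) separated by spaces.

For each element, apply α then β: 1 → 1 → 1; 2 → 2 → 7; 3 → 4 → 4; 4 → 6 → 3; 5 → 5 → 8; 6 → 8 → 2; 7 → 3 → 5; 8 → 7 → 6.
Collecting the images, αβ = [1 7 4 3 8 2 5 6].

1 7 4 3 8 2 5 6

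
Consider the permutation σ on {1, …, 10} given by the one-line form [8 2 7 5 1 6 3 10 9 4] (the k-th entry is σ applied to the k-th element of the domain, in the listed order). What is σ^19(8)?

Tracing 8 → 10 → … returns to 8 after 5 steps, so 8 lies in a 5-cycle (1, 8, 10, 4, 5).
On a 5-cycle, σ^5 is the identity, so σ^19 = σ^4 there (19 ≡ 4 mod 5).
Stepping 4 places around the cycle: 8 → 10 → 4 → 5 → 1.

1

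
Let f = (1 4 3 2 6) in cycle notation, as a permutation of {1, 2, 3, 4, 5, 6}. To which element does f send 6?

Within (1 4 3 2 6), 6 ↦ 1.

1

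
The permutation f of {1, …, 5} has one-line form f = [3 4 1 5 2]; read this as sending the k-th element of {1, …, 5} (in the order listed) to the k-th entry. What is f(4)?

5

4 is element number 4 of the domain, and entry number 4 of the one-line form is 5, so f(4) = 5.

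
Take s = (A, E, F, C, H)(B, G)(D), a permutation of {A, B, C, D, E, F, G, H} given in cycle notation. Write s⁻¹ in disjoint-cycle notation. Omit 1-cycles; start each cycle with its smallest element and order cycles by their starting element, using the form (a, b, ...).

(A, H, C, F, E)(B, G)

The inverse reverses each cycle.
Reversing each cycle of s and rotating so the smallest element leads gives (A, H, C, F, E)(B, G).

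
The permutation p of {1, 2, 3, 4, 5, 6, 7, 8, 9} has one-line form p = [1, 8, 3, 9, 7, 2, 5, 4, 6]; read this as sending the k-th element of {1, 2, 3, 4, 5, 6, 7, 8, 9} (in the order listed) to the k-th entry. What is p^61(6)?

Tracing 6 → 2 → … returns to 6 after 5 steps, so 6 lies in a 5-cycle (2, 8, 4, 9, 6).
Powers repeat with period 5 on this cycle, and 61 mod 5 = 1, so p^61(6) = p^1(6).
Advancing 1 step from 6: 6 → 2.

2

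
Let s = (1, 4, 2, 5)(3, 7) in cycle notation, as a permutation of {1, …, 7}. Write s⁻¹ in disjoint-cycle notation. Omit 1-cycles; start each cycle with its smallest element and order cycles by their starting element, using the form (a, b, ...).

(1, 5, 2, 4)(3, 7)

The inverse reverses each cycle.
Reversing each cycle of s and rotating so the smallest element leads gives (1, 5, 2, 4)(3, 7).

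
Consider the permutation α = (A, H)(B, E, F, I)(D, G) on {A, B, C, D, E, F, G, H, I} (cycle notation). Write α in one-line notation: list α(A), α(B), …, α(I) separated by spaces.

H E C G F I D A B

Each element maps to the next entry in its cycle (wrapping to the front): A↦H, B↦E, C↦C, D↦G, E↦F, F↦I, G↦D, H↦A, I↦B.
Listing these in domain order gives H E C G F I D A B.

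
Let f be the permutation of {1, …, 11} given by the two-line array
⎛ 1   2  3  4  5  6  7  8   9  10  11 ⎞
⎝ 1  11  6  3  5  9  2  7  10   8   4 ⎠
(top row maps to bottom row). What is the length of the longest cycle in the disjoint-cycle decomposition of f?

9

Decomposing into disjoint cycles gives (2 11 4 3 6 9 10 8 7); the longest has length 9.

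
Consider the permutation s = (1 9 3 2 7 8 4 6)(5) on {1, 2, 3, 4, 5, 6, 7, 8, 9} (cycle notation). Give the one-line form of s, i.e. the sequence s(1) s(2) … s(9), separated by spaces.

9 7 2 6 5 1 8 4 3

Image by image: 1↦9, 2↦7, 3↦2, 4↦6, 5↦5, 6↦1, 7↦8, 8↦4, 9↦3.
Listing these in domain order gives 9 7 2 6 5 1 8 4 3.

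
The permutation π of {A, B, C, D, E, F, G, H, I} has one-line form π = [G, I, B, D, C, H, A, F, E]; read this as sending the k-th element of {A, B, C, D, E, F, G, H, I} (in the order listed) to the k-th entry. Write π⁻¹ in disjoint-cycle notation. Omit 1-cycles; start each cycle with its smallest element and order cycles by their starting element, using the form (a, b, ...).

(A, G)(B, C, E, I)(F, H)

The cycle decomposition of π is (A, G)(B, I, E, C)(F, H).
Reversing each cycle (and rotating so the smallest element leads) gives π⁻¹ = (A, G)(B, C, E, I)(F, H).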